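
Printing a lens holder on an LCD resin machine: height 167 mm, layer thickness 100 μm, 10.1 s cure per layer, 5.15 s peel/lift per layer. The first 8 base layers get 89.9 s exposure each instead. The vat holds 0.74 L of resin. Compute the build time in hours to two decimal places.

7.25 hours

Layer count = ceil(167 / 0.1) = 1670.
Burn-in layers: 8 × (89.9 + 5.15) → 760.4 s.
Regular layers = 1662 × (10.1 + 5.15) = 25345.5 s.
Total = 760.4 + 25345.5 = 26105.9 s = 7.25 hours.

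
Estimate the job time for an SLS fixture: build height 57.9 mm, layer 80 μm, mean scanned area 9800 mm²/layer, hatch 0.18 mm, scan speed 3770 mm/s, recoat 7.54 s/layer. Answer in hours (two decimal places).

Layer count = ceil(57.9 / 0.08) = 724.
Scan path per layer = 9800 / 0.18, so 54444.4 mm.
Scan time per layer = 54444.4 / 3770, so 14.4415 s.
Per-layer time: 14.4415 + 7.54 → 21.9815 s.
Build time = 724 × 21.9815 = 15914.606 s = 4.42 hours.

4.42 hours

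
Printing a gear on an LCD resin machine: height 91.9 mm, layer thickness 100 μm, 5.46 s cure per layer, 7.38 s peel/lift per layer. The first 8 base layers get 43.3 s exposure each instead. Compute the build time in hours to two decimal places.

Layer count = ceil(91.9 / 0.1) = 919.
Base layers = 8 × (43.3 + 7.38), so 405.44 s.
Regular layers: 911 × (5.46 + 7.38) → 11697.24 s.
Sum: 405.44 + 11697.24 = 12102.68 s → 3.36 hours.

3.36 hours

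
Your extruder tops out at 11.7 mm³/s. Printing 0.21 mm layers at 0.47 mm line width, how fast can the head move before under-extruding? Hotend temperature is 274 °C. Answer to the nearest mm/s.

A: 0.21 × 0.47 → 0.0987 mm².
Max speed = 11.7 / 0.0987 = 118.54 ≈ 119 mm/s.

119 mm/s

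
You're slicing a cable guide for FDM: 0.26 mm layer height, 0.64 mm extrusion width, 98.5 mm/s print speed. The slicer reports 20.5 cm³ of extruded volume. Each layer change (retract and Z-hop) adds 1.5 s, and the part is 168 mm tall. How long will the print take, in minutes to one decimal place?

37.0 minutes

Bead cross-section = 0.26 × 0.64 = 0.1664 mm².
Total extruded path = 20500/0.1664 = 123197.1 mm.
Print-move time = 123197.1 / 98.5 = 1250.7 s.
Layer count = ceil(168 / 0.26) = 647.
Layer-change overhead = 647 × 1.5, so 970.5 s.
Altogether 1250.7 + 970.5 = 2221.2 s, i.e. 37.0 minutes.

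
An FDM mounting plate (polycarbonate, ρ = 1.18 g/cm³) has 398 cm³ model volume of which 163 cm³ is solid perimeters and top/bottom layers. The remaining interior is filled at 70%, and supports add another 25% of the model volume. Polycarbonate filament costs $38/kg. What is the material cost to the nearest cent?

$19.15

Volume inside the shell = 398 − 163 = 235 cm³.
Infill deposited = 0.70 × 235, so 164.5 cm³.
Support = 0.25 × 398 = 99.5 cm³.
Total printed volume: 163 + 164.5 + 99.5 → 427 cm³.
Mass = 427 × 1.18 = 503.86 g.
At $38/kg: 503.86/1000 × 38 = $19.15.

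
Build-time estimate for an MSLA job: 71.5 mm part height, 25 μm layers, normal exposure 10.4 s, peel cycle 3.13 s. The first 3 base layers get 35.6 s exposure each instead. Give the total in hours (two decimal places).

Layers = ⌈71.5/0.025⌉ = 2860.
Burn-in layers = 3 × (35.6 + 3.13), so 116.19 s.
Normal layers: 2857 × (10.4 + 3.13) → 38655.21 s.
Total = 116.19 + 38655.21 = 38771.4 s = 10.77 hours.

10.77 hours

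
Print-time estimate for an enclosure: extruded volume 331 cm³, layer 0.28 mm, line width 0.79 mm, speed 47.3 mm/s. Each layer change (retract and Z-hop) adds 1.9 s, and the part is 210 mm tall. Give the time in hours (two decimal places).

Extrusion cross-section: 0.28 × 0.79 → 0.2212 mm².
Path length: 331000 mm³ / 0.2212 mm² → 1496383.4 mm.
Print-move time = 1496383.4 / 47.3, so 31636 s.
Number of layers: 210 / 0.28 → 750 (rounded up).
Layer-change overhead = 750 × 1.9, so 1425 s.
Altogether 31636 + 1425 = 33061 s, i.e. 9.18 hours.

9.18 hours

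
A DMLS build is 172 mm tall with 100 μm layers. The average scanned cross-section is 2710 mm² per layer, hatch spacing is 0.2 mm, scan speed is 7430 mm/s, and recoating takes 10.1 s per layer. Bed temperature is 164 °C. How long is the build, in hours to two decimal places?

5.70 hours

Layers = ⌈172/0.1⌉ = 1720.
Scan path per layer = 2710 / 0.2, so 13550 mm.
Per-layer scan time = 13550 / 7430 = 1.8237 s.
Time per layer = 1.8237 + 10.1 = 11.9237 s.
Total: 1720 × 11.9237 s = 20508.764 s → 5.70 hours.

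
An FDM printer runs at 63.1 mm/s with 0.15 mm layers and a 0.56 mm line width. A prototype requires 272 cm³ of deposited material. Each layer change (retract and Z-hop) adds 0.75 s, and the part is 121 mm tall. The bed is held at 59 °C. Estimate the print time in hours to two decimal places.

Extrusion cross-section = 0.15 × 0.56, so 0.084 mm².
Toolpath length = 272 cm³ / 0.084 mm² = 272000 / 0.084 = 3238095.2 mm.
Print-move time = 3238095.2 / 63.1 = 51316.9 s.
Layer count = ceil(121 / 0.15) = 807.
Z-hop total = 807 × 0.75 = 605.25 s.
Altogether 51316.9 + 605.25 = 51922.15 s, i.e. 14.42 hours.

14.42 hours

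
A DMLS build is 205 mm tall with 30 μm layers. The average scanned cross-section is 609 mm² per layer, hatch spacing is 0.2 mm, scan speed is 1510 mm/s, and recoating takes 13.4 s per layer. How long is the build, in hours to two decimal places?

Layer count = ceil(205 / 0.03) = 6834.
Hatch length per layer = 609 / 0.2 = 3045 mm.
Laser time per layer = 3045 / 1510, so 2.0166 s.
Per-layer time = 2.0166 + 13.4, so 15.4166 s.
Build time = 6834 × 15.4166 = 105357.0444 s = 29.27 hours.

29.27 hours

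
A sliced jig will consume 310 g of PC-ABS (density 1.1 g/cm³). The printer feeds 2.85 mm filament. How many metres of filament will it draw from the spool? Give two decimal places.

44.18 m

Volume = 310 g / 1.1 g·cm⁻³ = 281.8182 cm³ = 281818.2 mm³.
Cross-section of 2.85 mm filament: π·(2.85/2)² = 6.3794 mm².
L = V/A = 281818.2/6.3794 = 44176.29 mm → 44.18 m.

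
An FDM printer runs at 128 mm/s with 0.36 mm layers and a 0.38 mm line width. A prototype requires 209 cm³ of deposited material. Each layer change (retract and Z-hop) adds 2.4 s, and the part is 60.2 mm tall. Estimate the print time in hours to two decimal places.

3.43 hours

Line area = 0.36 × 0.38 = 0.1368 mm².
Path length: 209000 mm³ / 0.1368 mm² → 1527777.8 mm.
Time extruding = 1527777.8 / 128 = 11935.8 s.
Layer count = ceil(60.2 / 0.36) = 168.
Non-print overhead: 168 × 2.4 → 403.2 s.
Total = 11935.8 + 403.2 = 12339 s = 3.43 hours.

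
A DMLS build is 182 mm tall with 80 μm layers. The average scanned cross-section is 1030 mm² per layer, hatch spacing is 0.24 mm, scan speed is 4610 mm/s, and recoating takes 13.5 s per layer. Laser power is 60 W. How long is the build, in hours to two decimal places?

Layers = ⌈182/0.08⌉ = 2275.
Hatch length per layer = 1030 / 0.24 = 4291.7 mm.
Per-layer scan time: 4291.7 / 4610 → 0.931 s.
Time per layer = 0.931 + 13.5, so 14.431 s.
Build time = 2275 × 14.431 = 32830.525 s = 9.12 hours.

9.12 hours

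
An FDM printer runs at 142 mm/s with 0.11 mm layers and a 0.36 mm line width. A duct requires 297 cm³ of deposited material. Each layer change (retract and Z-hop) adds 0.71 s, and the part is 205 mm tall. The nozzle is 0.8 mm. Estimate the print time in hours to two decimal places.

Bead cross-section: 0.11 × 0.36 → 0.0396 mm².
Toolpath length = 297 cm³ / 0.0396 mm² = 297000 / 0.0396 = 7500000 mm.
Print-move time = 7500000 / 142, so 52816.9 s.
Layers = ⌈205/0.11⌉ = 1864.
Non-print overhead = 1864 × 0.71 = 1323.44 s.
Altogether 52816.9 + 1323.44 = 54140.34 s, i.e. 15.04 hours.

15.04 hours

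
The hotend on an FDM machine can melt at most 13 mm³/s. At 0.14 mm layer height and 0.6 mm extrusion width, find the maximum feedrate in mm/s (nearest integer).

155 mm/s

Extrusion cross-section = 0.14 × 0.6, so 0.084 mm².
Max speed = 13 / 0.084 = 154.76 ≈ 155 mm/s.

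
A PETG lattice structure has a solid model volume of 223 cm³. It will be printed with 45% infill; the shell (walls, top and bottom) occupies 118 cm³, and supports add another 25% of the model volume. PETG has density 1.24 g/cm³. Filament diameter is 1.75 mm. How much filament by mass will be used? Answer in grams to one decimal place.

Volume inside the shell = 223 − 118, so 105 cm³.
Deposited infill = 0.45 × 105 = 47.25 cm³.
Support: 0.25 × 223 → 55.75 cm³.
Total printed volume = 118 + 47.25 + 55.75 = 221 cm³.
Mass = 221 × 1.24 = 274.04 g.

274.0 g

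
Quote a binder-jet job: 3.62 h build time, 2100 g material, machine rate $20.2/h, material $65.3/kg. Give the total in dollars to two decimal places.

Time charge = 20.2 × 3.62, so $73.124.
Material cost: 65.3 × 2100/1000 → $137.13.
Total = 73.124 + 137.13 = 210.254 ≈ $210.25.

$210.25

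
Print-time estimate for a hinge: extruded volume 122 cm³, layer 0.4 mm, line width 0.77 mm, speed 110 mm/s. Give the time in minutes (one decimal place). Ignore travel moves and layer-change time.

Bead cross-section = 0.4 × 0.77 = 0.308 mm².
Total extruded path = 122000/0.308 = 396103.9 mm.
Print-move time = 396103.9 / 110, so 3600.9 s.
That's 3600.9 s → 60.0 minutes.

60.0 minutes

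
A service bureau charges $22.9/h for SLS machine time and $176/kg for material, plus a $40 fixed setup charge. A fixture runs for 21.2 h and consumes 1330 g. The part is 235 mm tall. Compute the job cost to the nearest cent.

Machine-time cost = 22.9 × 21.2 = $485.48.
Material charge = 176 × 1330/1000, so $234.08.
Adding setup: 485.48 + 234.08 + 40 → $759.56.

$759.56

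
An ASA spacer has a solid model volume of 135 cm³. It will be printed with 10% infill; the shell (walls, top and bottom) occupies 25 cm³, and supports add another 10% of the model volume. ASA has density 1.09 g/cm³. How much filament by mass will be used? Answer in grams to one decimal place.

54.0 g

Volume inside the shell = 135 − 25 = 110 cm³.
Infill volume: 0.10 × 110 → 11 cm³.
Support = 0.10 × 135 = 13.5 cm³.
Total extruded = 25 + 11 + 13.5, so 49.5 cm³.
Mass: 49.5 × 1.09 → 53.955 g.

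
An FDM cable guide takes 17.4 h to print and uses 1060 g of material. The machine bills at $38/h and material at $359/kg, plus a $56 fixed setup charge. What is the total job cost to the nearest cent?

$1097.74

Machine cost = 38 × 17.4 = $661.20.
Material charge = 359 × 1060/1000 = $380.54.
Adding setup: 661.20 + 380.54 + 56 → $1097.74.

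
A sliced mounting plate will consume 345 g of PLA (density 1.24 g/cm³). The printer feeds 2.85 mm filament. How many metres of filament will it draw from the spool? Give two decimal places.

43.61 m

Extruded volume: 345/1.24 = 278.2258 cm³ (278225.8 mm³).
Filament cross-section = π × (2.85/2)² = 6.3794 mm².
L = V/A = 278225.8/6.3794 = 43613.16 mm → 43.61 m.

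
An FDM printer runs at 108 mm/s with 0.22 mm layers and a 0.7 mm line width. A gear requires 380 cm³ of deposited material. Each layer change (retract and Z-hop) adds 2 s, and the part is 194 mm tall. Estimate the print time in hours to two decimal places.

6.84 hours

Bead cross-section = 0.22 × 0.7, so 0.154 mm².
Path length: 380000 mm³ / 0.154 mm² → 2467532.5 mm.
Print-move time = 2467532.5 / 108, so 22847.5 s.
Number of layers: 194 / 0.22 → 882 (rounded up).
Z-hop total = 882 × 2, so 1764 s.
Altogether 22847.5 + 1764 = 24611.5 s, i.e. 6.84 hours.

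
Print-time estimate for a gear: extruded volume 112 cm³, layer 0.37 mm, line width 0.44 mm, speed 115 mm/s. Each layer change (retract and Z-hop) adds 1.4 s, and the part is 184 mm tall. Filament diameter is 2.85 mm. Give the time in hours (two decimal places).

Extrusion cross-section = 0.37 × 0.44 = 0.1628 mm².
Toolpath length = 112 cm³ / 0.1628 mm² = 112000 / 0.1628 = 687960.7 mm.
Time extruding = 687960.7 / 115 = 5982.3 s.
Number of layers: 184 / 0.37 → 498 (rounded up).
Non-print overhead = 498 × 1.4, so 697.2 s.
Total = 5982.3 + 697.2 = 6679.5 s = 1.86 hours.

1.86 hours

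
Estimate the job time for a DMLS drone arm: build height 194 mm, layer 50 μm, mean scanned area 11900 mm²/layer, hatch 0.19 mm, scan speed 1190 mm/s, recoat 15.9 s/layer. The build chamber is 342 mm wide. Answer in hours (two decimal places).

73.86 hours

Layers = ⌈194/0.05⌉ = 3880.
Per-layer scan distance = 11900 / 0.19, so 62631.6 mm.
Per-layer scan time = 62631.6 / 1190 = 52.6316 s.
Time per layer: 52.6316 + 15.9 → 68.5316 s.
3880 layers × 68.5316 s/layer = 265902.608 s, i.e. 73.86 hours.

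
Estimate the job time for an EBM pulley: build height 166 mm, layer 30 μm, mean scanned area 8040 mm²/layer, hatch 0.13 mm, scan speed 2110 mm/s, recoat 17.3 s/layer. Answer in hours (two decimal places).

71.65 hours

Layer count = ceil(166 / 0.03) = 5534.
Scan path per layer = 8040 / 0.13, so 61846.2 mm.
Beam time per layer = 61846.2 / 2110 = 29.311 s.
Time per layer = 29.311 + 17.3, so 46.611 s.
5534 layers × 46.611 s/layer = 257945.274 s, i.e. 71.65 hours.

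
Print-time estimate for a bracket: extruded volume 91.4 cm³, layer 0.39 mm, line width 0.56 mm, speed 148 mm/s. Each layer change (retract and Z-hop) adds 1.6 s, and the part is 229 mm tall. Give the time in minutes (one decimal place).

62.8 minutes

Line area: 0.39 × 0.56 → 0.2184 mm².
Path length: 91400 mm³ / 0.2184 mm² → 418498.2 mm.
Print-move time = 418498.2 / 148 = 2827.7 s.
Layer count = ceil(229 / 0.39) = 588.
Non-print overhead: 588 × 1.6 → 940.8 s.
Total = 2827.7 + 940.8 = 3768.5 s = 62.8 minutes.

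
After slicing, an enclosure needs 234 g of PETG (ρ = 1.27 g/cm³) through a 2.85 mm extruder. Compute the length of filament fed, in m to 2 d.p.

Volume = 234 g / 1.27 g·cm⁻³ = 184.252 cm³ = 184252 mm³.
A = π r² = π × 1.425² = 6.3794 mm².
Length = 184252 / 6.3794 = 28882.34 mm = 28.88 m.

28.88 m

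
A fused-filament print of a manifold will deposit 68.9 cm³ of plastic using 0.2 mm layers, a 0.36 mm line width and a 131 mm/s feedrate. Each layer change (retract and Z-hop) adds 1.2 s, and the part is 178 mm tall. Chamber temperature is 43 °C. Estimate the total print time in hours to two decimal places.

2.33 hours

Bead cross-section = 0.2 × 0.36, so 0.072 mm².
Path length: 68900 mm³ / 0.072 mm² → 956944.4 mm.
Extrusion time: 956944.4 / 131 → 7304.9 s.
Layers = ⌈178/0.2⌉ = 890.
Layer-change overhead: 890 × 1.2 → 1068 s.
Altogether 7304.9 + 1068 = 8372.9 s, i.e. 2.33 hours.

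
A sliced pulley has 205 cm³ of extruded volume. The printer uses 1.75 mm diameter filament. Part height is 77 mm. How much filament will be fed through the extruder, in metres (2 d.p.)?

85.23 m

Filament cross-section = π × (1.75/2)² = 2.4053 mm².
L = 205000 mm³ / 2.4053 mm² = 85228.45 mm, i.e. 85.23 m.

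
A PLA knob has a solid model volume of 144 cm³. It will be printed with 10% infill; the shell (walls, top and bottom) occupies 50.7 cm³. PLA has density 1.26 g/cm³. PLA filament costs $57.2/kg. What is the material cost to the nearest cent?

Volume inside the shell = 144 − 50.7 = 93.3 cm³.
Deposited infill = 0.10 × 93.3 = 9.33 cm³.
Deposited volume: 50.7 + 9.33 → 60.03 cm³.
Mass = 60.03 × 1.26, so 75.6378 g.
Cost = 75.6378 g / 1000 × $57.2/kg = $4.33.

$4.33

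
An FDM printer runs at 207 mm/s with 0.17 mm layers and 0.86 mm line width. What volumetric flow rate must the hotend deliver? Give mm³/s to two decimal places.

30.26

Bead cross-section = 0.17 × 0.86, so 0.1462 mm².
Volumetric flow = 207 × 0.1462 = 30.26 mm³/s.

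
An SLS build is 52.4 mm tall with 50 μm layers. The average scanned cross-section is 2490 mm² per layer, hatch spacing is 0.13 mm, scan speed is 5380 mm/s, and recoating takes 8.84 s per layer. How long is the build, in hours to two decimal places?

3.61 hours

Number of layers: 52.4 / 0.05 → 1048 (rounded up).
Per-layer scan distance = 2490 / 0.13 = 19153.8 mm.
Laser time per layer = 19153.8 / 5380 = 3.5602 s.
Layer cycle = 3.5602 + 8.84, so 12.4002 s.
Total: 1048 × 12.4002 s = 12995.4096 s → 3.61 hours.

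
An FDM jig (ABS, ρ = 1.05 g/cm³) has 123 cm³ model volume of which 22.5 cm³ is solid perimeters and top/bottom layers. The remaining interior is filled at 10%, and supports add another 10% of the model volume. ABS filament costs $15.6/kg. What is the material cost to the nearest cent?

Volume inside the shell = 123 − 22.5 = 100.5 cm³.
Infill volume = 0.10 × 100.5, so 10.05 cm³.
Support: 0.10 × 123 → 12.3 cm³.
Total extruded = 22.5 + 10.05 + 12.3 = 44.85 cm³.
Mass = 44.85 × 1.05, so 47.0925 g.
At $15.6/kg: 47.0925/1000 × 15.6 = $0.73.

$0.73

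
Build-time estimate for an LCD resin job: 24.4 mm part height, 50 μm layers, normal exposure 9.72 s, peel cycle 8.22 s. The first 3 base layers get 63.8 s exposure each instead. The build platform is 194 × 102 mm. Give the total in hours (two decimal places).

2.48 hours

Layer count = ceil(24.4 / 0.05) = 488.
Burn-in layers = 3 × (63.8 + 8.22), so 216.06 s.
Normal layers = 485 × (9.72 + 8.22) = 8700.9 s.
Sum: 216.06 + 8700.9 = 8916.96 s → 2.48 hours.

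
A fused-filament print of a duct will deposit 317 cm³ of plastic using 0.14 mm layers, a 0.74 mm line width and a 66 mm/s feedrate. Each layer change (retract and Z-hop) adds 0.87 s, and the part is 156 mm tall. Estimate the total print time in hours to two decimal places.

Bead cross-section = 0.14 × 0.74 = 0.1036 mm².
Total extruded path = 317000/0.1036 = 3059845.6 mm.
Time extruding = 3059845.6 / 66 = 46361.3 s.
Layer count = ceil(156 / 0.14) = 1115.
Non-print overhead = 1115 × 0.87, so 970.05 s.
Total = 46361.3 + 970.05 = 47331.35 s = 13.15 hours.

13.15 hours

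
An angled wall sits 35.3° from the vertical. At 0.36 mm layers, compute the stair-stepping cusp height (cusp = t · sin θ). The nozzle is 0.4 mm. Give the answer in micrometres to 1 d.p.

208.0 μm

Cusp = layer height × sin(35.3°) = 0.36 × 0.5779 = 0.208044 mm = 208.0 μm.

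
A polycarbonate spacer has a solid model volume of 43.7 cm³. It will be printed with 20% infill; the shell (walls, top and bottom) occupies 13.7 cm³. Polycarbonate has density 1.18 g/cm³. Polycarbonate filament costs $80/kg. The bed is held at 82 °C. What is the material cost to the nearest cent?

$1.86

Infill region: 43.7 − 13.7 → 30 cm³.
Infill deposited: 0.20 × 30 → 6 cm³.
Total printed volume: 13.7 + 6 → 19.7 cm³.
Mass: 19.7 × 1.18 → 23.246 g.
Cost = 23.246 g / 1000 × $80/kg = $1.86.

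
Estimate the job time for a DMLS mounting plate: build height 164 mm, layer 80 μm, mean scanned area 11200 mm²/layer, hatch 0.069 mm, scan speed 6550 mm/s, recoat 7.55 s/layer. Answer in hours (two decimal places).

18.41 hours

Layer count = ceil(164 / 0.08) = 2050.
Per-layer scan distance: 11200 / 0.069 → 162318.8 mm.
Per-layer scan time: 162318.8 / 6550 → 24.7815 s.
Time per layer: 24.7815 + 7.55 → 32.3315 s.
Build time = 2050 × 32.3315 = 66279.575 s = 18.41 hours.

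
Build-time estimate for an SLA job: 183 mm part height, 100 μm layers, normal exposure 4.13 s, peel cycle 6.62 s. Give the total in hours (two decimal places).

5.46 hours

Layer count = ceil(183 / 0.1) = 1830.
Per-layer time = 4.13 + 6.62 = 10.75 s.
Build time: 1830 × 10.75 s = 19672.5 s, i.e. 5.46 hours.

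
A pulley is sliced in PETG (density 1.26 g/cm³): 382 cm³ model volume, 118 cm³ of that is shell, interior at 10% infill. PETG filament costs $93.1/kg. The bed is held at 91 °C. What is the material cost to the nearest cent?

$16.94

Volume inside the shell: 382 − 118 → 264 cm³.
Infill deposited = 0.10 × 264, so 26.4 cm³.
Total extruded: 118 + 26.4 → 144.4 cm³.
Mass = 144.4 × 1.26, so 181.944 g.
At $93.1/kg: 181.944/1000 × 93.1 = $16.94.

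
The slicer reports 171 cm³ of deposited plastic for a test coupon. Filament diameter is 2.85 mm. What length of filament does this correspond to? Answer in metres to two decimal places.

Filament cross-section = π × (2.85/2)² = 6.3794 mm².
Length = 171 cm³ / 6.3794 mm² = 171000 / 6.3794 = 26805.03 mm = 26.81 m.

26.81 m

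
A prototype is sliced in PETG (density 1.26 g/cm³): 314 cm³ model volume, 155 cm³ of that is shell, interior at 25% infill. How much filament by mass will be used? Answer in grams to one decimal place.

Volume inside the shell: 314 − 155 → 159 cm³.
Infill volume = 0.25 × 159, so 39.75 cm³.
Deposited volume = 155 + 39.75, so 194.75 cm³.
Mass: 194.75 × 1.26 → 245.385 g.

245.4 g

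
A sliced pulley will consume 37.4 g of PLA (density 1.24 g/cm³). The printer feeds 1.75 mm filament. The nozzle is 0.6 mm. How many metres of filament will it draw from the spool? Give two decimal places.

Extruded volume: 37.4/1.24 = 30.1613 cm³ (30161.3 mm³).
A = π r² = π × 0.875² = 2.4053 mm².
Length = 30161.3 / 2.4053 = 12539.52 mm = 12.54 m.

12.54 m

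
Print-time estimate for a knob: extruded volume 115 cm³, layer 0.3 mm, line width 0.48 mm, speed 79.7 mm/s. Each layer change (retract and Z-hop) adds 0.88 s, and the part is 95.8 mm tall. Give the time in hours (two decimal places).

Extrusion cross-section = 0.3 × 0.48 = 0.144 mm².
Toolpath length = 115 cm³ / 0.144 mm² = 115000 / 0.144 = 798611.1 mm.
Extrusion time = 798611.1 / 79.7 = 10020.2 s.
Layers = ⌈95.8/0.3⌉ = 320.
Non-print overhead: 320 × 0.88 → 281.6 s.
Altogether 10020.2 + 281.6 = 10301.8 s, i.e. 2.86 hours.

2.86 hours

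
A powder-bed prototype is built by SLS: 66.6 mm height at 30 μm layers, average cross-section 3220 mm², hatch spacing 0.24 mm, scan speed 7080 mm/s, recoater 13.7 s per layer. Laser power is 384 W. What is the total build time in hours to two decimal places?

Layers = ⌈66.6/0.03⌉ = 2220.
Scan path per layer = 3220 / 0.24 = 13416.7 mm.
Scan time per layer = 13416.7 / 7080, so 1.895 s.
Per-layer time: 1.895 + 13.7 → 15.595 s.
2220 layers × 15.595 s/layer = 34620.9 s, i.e. 9.62 hours.

9.62 hours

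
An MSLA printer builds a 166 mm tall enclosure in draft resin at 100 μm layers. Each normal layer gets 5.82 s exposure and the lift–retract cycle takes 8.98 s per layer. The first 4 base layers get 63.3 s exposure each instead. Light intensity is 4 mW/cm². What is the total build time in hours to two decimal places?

6.89 hours

Number of layers: 166 / 0.1 → 1660 (rounded up).
Bottom layers: 4 × (63.3 + 8.98) → 289.12 s.
Regular layers = 1656 × (5.82 + 8.98) = 24508.8 s.
Total = 289.12 + 24508.8 = 24797.92 s = 6.89 hours.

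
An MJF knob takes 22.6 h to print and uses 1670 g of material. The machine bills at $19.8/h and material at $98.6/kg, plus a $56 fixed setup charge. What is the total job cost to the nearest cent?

Machine cost = 19.8 × 22.6, so $447.48.
Feedstock cost = 98.6 × 1670/1000 = $164.662.
Total = 447.48 + 164.662 + 56 = 668.142 ≈ $668.14.

$668.14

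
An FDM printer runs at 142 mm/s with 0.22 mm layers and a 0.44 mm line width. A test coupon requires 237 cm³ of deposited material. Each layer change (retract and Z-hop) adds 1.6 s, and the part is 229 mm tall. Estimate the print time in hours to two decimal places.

Bead cross-section = 0.22 × 0.44, so 0.0968 mm².
Total extruded path = 237000/0.0968 = 2448347.1 mm.
Print-move time = 2448347.1 / 142 = 17241.9 s.
Layer count = ceil(229 / 0.22) = 1041.
Non-print overhead = 1041 × 1.6 = 1665.6 s.
Altogether 17241.9 + 1665.6 = 18907.5 s, i.e. 5.25 hours.

5.25 hours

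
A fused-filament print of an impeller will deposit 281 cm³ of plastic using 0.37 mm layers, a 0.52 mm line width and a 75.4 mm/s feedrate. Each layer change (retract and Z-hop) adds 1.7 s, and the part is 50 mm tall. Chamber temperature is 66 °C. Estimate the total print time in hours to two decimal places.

5.44 hours

Line area = 0.37 × 0.52 = 0.1924 mm².
Toolpath length = 281 cm³ / 0.1924 mm² = 281000 / 0.1924 = 1460499 mm.
Extrusion time: 1460499 / 75.4 → 19370 s.
Number of layers: 50 / 0.37 → 136 (rounded up).
Layer-change overhead: 136 × 1.7 → 231.2 s.
Altogether 19370 + 231.2 = 19601.2 s, i.e. 5.44 hours.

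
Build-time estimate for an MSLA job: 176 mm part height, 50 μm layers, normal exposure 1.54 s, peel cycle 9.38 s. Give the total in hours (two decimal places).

10.68 hours

Layers = ⌈176/0.05⌉ = 3520.
Each layer takes: 1.54 + 9.38 → 10.92 s.
Build time: 3520 × 10.92 s = 38438.4 s, i.e. 10.68 hours.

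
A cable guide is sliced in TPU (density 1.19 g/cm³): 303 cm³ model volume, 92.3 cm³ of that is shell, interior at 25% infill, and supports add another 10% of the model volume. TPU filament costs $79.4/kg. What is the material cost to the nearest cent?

$16.56

Infill region: 303 − 92.3 → 210.7 cm³.
Infill volume = 0.25 × 210.7, so 52.675 cm³.
Support = 0.10 × 303, so 30.3 cm³.
Total printed volume = 92.3 + 52.675 + 30.3 = 175.275 cm³.
Mass = 175.275 × 1.19, so 208.57725 g.
Cost = 208.57725 g / 1000 × $79.4/kg = $16.56.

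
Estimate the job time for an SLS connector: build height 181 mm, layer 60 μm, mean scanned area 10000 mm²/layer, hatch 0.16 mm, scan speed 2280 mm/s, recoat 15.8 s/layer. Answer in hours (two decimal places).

Layer count = ceil(181 / 0.06) = 3017.
Per-layer scan distance = 10000 / 0.16 = 62500 mm.
Scan time per layer: 62500 / 2280 → 27.4123 s.
Per-layer time: 27.4123 + 15.8 → 43.2123 s.
3017 layers × 43.2123 s/layer = 130371.5091 s, i.e. 36.21 hours.

36.21 hours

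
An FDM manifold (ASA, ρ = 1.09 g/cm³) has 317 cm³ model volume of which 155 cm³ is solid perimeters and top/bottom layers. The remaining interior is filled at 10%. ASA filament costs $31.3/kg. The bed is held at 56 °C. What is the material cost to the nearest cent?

$5.84

Interior volume = 317 − 155 = 162 cm³.
Infill volume = 0.10 × 162 = 16.2 cm³.
Deposited volume: 155 + 16.2 → 171.2 cm³.
Mass = 171.2 × 1.09, so 186.608 g.
Cost = 186.608 g / 1000 × $31.3/kg = $5.84.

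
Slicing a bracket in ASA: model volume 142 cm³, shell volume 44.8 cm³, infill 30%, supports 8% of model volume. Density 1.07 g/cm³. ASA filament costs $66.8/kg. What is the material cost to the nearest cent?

$6.10

Interior volume = 142 − 44.8 = 97.2 cm³.
Infill volume: 0.30 × 97.2 → 29.16 cm³.
Support = 0.08 × 142 = 11.36 cm³.
Total extruded = 44.8 + 29.16 + 11.36, so 85.32 cm³.
Mass = 85.32 × 1.07 = 91.2924 g.
At $66.8/kg: 91.2924/1000 × 66.8 = $6.10.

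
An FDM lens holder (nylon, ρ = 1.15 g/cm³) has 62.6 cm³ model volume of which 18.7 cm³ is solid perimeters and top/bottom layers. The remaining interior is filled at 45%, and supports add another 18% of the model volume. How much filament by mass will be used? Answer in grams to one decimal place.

Infill region = 62.6 − 18.7 = 43.9 cm³.
Infill deposited: 0.45 × 43.9 → 19.755 cm³.
Support: 0.18 × 62.6 → 11.268 cm³.
Deposited volume = 18.7 + 19.755 + 11.268, so 49.723 cm³.
Mass: 49.723 × 1.15 → 57.18145 g.

57.2 g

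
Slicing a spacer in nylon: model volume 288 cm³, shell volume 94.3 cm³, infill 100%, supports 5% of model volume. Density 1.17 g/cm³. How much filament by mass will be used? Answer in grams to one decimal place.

Interior volume = 288 − 94.3 = 193.7 cm³.
Infill deposited = 1.00 × 193.7 = 193.7 cm³.
Support = 0.05 × 288, so 14.4 cm³.
Total printed volume = 94.3 + 193.7 + 14.4, so 302.4 cm³.
Mass = 302.4 × 1.17, so 353.808 g.

353.8 g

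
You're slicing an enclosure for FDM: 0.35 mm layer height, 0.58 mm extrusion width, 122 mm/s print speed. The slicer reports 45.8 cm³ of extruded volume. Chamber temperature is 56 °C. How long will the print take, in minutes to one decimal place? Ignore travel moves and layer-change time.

Bead cross-section = 0.35 × 0.58, so 0.203 mm².
Toolpath length = 45.8 cm³ / 0.203 mm² = 45800 / 0.203 = 225615.8 mm.
Time extruding = 225615.8 / 122, so 1849.3 s.
In the requested units: 1849.3 s = 30.8 minutes.

30.8 minutes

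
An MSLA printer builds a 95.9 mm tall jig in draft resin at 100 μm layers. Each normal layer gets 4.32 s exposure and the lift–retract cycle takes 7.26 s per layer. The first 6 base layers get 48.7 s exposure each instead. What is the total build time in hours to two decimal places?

3.16 hours

Layers = ⌈95.9/0.1⌉ = 959.
Burn-in layers: 6 × (48.7 + 7.26) → 335.76 s.
Remaining layers = 953 × (4.32 + 7.26) = 11035.74 s.
Total = 335.76 + 11035.74 = 11371.5 s = 3.16 hours.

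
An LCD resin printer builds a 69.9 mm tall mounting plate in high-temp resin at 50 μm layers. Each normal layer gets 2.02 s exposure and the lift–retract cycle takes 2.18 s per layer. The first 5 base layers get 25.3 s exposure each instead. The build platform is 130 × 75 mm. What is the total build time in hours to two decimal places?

Number of layers: 69.9 / 0.05 → 1398 (rounded up).
Base layers = 5 × (25.3 + 2.18) = 137.4 s.
Regular layers = 1393 × (2.02 + 2.18), so 5850.6 s.
Total = 137.4 + 5850.6 = 5988 s = 1.66 hours.

1.66 hours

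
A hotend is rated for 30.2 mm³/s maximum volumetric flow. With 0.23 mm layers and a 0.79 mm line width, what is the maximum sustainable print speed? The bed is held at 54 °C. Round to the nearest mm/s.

166 mm/s

Bead cross-section = 0.23 × 0.79, so 0.1817 mm².
Max speed = 30.2 / 0.1817 = 166.21 ≈ 166 mm/s.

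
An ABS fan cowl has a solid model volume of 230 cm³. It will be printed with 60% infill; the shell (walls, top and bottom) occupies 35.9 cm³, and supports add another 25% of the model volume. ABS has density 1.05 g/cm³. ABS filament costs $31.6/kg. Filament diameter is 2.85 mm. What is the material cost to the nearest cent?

Infill region = 230 − 35.9, so 194.1 cm³.
Infill deposited = 0.60 × 194.1 = 116.46 cm³.
Support = 0.25 × 230, so 57.5 cm³.
Deposited volume = 35.9 + 116.46 + 57.5, so 209.86 cm³.
Mass = 209.86 × 1.05, so 220.353 g.
Cost = 220.353 g / 1000 × $31.6/kg = $6.96.

$6.96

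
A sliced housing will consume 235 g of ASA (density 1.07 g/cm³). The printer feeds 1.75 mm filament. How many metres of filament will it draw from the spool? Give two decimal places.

91.31 m

Extruded volume: 235/1.07 = 219.6262 cm³ (219626.2 mm³).
Filament cross-section = π × (1.75/2)² = 2.4053 mm².
L = V/A = 219626.2/2.4053 = 91309.28 mm → 91.31 m.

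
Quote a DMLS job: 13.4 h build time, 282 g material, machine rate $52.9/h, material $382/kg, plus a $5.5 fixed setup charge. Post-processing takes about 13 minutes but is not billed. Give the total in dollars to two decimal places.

Machine cost = 52.9 × 13.4 = $708.86.
Material charge = 382 × 282/1000 = $107.724.
Adding setup: 708.86 + 107.724 + 5.5 → 822.084 ≈ $822.08.

$822.08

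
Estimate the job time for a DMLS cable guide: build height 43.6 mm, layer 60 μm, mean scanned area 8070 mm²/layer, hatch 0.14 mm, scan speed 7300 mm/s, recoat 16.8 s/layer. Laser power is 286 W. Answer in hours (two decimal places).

Layer count = ceil(43.6 / 0.06) = 727.
Per-layer scan distance = 8070 / 0.14 = 57642.9 mm.
Per-layer scan time: 57642.9 / 7300 → 7.8963 s.
Time per layer = 7.8963 + 16.8 = 24.6963 s.
727 layers × 24.6963 s/layer = 17954.2101 s, i.e. 4.99 hours.

4.99 hours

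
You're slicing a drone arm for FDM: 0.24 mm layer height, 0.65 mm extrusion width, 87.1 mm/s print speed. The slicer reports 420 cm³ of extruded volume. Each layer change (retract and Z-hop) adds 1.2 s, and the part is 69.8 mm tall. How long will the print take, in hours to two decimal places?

8.68 hours

Extrusion cross-section = 0.24 × 0.65 = 0.156 mm².
Toolpath length = 420 cm³ / 0.156 mm² = 420000 / 0.156 = 2692307.7 mm.
Extrusion time: 2692307.7 / 87.1 → 30910.5 s.
Layer count = ceil(69.8 / 0.24) = 291.
Z-hop total = 291 × 1.2 = 349.2 s.
Total = 30910.5 + 349.2 = 31259.7 s = 8.68 hours.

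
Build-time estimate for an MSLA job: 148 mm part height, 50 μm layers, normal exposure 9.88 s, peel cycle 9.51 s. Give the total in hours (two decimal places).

Layers = ⌈148/0.05⌉ = 2960.
Cycle time: 9.88 + 9.51 → 19.39 s.
Total = 2960 × 19.39 = 57394.4 s = 15.94 hours.

15.94 hours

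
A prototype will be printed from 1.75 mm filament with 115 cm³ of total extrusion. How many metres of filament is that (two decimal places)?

47.81 m

Filament cross-section = π × (1.75/2)² = 2.4053 mm².
Length = 115 cm³ / 2.4053 mm² = 115000 / 2.4053 = 47811.08 mm = 47.81 m.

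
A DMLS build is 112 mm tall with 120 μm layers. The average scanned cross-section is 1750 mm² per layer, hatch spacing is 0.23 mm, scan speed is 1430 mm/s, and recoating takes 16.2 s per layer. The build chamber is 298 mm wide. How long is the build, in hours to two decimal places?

5.58 hours

Layers = ⌈112/0.12⌉ = 934.
Scan path per layer = 1750 / 0.23, so 7608.7 mm.
Scan time per layer: 7608.7 / 1430 → 5.3208 s.
Layer cycle: 5.3208 + 16.2 → 21.5208 s.
934 layers × 21.5208 s/layer = 20100.4272 s, i.e. 5.58 hours.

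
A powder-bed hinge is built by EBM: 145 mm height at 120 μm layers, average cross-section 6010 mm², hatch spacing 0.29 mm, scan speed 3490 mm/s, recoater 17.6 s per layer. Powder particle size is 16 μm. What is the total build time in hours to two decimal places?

Number of layers: 145 / 0.12 → 1209 (rounded up).
Per-layer scan distance = 6010 / 0.29 = 20724.1 mm.
Per-layer scan time = 20724.1 / 3490 = 5.9381 s.
Time per layer: 5.9381 + 17.6 → 23.5381 s.
Build time = 1209 × 23.5381 = 28457.5629 s = 7.90 hours.

7.90 hours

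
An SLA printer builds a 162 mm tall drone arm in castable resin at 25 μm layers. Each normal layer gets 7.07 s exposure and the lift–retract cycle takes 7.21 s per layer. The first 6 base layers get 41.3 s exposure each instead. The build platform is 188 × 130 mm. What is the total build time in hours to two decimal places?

25.76 hours

Layers = ⌈162/0.025⌉ = 6480.
Bottom layers = 6 × (41.3 + 7.21), so 291.06 s.
Regular layers: 6474 × (7.07 + 7.21) → 92448.72 s.
Sum: 291.06 + 92448.72 = 92739.78 s → 25.76 hours.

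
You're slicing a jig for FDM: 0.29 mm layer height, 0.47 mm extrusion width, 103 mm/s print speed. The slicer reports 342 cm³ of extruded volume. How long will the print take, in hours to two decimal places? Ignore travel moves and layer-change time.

6.77 hours

Line area = 0.29 × 0.47 = 0.1363 mm².
Toolpath length = 342 cm³ / 0.1363 mm² = 342000 / 0.1363 = 2509170.9 mm.
Extrusion time: 2509170.9 / 103 → 24360.9 s.
24360.9 s = 6.77 hours.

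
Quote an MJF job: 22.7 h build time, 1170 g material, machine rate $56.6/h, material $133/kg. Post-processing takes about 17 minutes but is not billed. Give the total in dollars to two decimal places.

Time charge = 56.6 × 22.7 = $1284.82.
Feedstock cost = 133 × 1170/1000, so $155.61.
Job cost: 1284.82 + 155.61 = $1440.43.

$1440.43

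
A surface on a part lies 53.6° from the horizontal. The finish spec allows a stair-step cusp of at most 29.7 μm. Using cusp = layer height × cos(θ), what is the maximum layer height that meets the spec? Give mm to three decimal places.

0.050 mm

t = h_c / cos θ = 0.0297 / 0.5934 = 0.050 mm.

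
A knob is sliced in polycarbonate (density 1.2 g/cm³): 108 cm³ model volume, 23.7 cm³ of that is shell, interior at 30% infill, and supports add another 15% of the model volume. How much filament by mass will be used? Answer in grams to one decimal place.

Volume inside the shell = 108 − 23.7, so 84.3 cm³.
Infill volume = 0.30 × 84.3, so 25.29 cm³.
Support = 0.15 × 108 = 16.2 cm³.
Total printed volume = 23.7 + 25.29 + 16.2 = 65.19 cm³.
Mass: 65.19 × 1.2 → 78.228 g.

78.2 g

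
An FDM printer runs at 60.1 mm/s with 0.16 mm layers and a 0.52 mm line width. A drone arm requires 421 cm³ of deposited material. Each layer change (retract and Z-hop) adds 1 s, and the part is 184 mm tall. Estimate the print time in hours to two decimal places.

23.71 hours

Line area = 0.16 × 0.52, so 0.0832 mm².
Total extruded path = 421000/0.0832 = 5060096.2 mm.
Time extruding = 5060096.2 / 60.1, so 84194.6 s.
Number of layers: 184 / 0.16 → 1150 (rounded up).
Z-hop total: 1150 × 1 → 1150 s.
Altogether 84194.6 + 1150 = 85344.6 s, i.e. 23.71 hours.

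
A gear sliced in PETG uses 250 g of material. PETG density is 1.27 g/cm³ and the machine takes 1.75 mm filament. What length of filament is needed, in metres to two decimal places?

81.84 m

Volume = 250 g / 1.27 g·cm⁻³ = 196.8504 cm³ = 196850.4 mm³.
Filament cross-section = π × (1.75/2)² = 2.4053 mm².
Length = 196850.4 / 2.4053 = 81840.27 mm = 81.84 m.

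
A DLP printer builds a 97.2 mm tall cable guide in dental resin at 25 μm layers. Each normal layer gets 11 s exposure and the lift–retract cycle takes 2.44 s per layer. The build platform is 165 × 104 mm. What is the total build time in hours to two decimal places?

14.52 hours

Layers = ⌈97.2/0.025⌉ = 3888.
Per-layer time = 11 + 2.44, so 13.44 s.
Build time: 3888 × 13.44 s = 52254.72 s, i.e. 14.52 hours.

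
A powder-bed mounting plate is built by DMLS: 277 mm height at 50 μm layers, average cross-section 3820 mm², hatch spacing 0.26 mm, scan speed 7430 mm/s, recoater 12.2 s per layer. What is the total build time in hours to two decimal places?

Number of layers: 277 / 0.05 → 5540 (rounded up).
Scan path per layer = 3820 / 0.26, so 14692.3 mm.
Per-layer scan time = 14692.3 / 7430 = 1.9774 s.
Layer cycle = 1.9774 + 12.2 = 14.1774 s.
Build time = 5540 × 14.1774 = 78542.796 s = 21.82 hours.

21.82 hours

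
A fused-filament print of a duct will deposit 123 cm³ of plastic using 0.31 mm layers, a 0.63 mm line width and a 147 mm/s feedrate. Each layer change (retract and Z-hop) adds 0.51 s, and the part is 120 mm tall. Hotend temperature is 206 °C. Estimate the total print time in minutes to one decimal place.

74.7 minutes

Extrusion cross-section = 0.31 × 0.63 = 0.1953 mm².
Total extruded path = 123000/0.1953 = 629800.3 mm.
Time extruding = 629800.3 / 147 = 4284.4 s.
Layer count = ceil(120 / 0.31) = 388.
Layer-change overhead: 388 × 0.51 → 197.88 s.
Altogether 4284.4 + 197.88 = 4482.28 s, i.e. 74.7 minutes.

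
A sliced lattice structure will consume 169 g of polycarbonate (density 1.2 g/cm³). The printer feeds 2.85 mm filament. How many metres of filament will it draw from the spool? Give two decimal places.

Volume = 169 g / 1.2 g·cm⁻³ = 140.8333 cm³ = 140833.3 mm³.
Filament cross-section = π × (2.85/2)² = 6.3794 mm².
L = V/A = 140833.3/6.3794 = 22076.26 mm → 22.08 m.

22.08 m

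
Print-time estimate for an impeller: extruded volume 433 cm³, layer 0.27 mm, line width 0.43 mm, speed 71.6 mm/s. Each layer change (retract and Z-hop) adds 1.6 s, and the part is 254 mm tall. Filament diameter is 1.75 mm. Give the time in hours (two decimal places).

Bead cross-section = 0.27 × 0.43 = 0.1161 mm².
Total extruded path = 433000/0.1161 = 3729543.5 mm.
Time extruding: 3729543.5 / 71.6 → 52088.6 s.
Layer count = ceil(254 / 0.27) = 941.
Layer-change overhead: 941 × 1.6 → 1505.6 s.
Altogether 52088.6 + 1505.6 = 53594.2 s, i.e. 14.89 hours.

14.89 hours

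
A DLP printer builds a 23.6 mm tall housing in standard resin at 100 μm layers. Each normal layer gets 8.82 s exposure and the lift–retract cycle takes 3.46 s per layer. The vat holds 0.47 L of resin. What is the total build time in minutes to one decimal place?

Layer count = ceil(23.6 / 0.1) = 236.
Cycle time = 8.82 + 3.46, so 12.28 s.
Build time: 236 × 12.28 s = 2898.08 s, i.e. 48.3 minutes.

48.3 minutes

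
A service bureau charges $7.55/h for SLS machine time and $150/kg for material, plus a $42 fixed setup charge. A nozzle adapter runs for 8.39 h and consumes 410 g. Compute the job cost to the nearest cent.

$166.84

Machine cost = 7.55 × 8.39, so $63.3445.
Material cost: 150 × 410/1000 → $61.50.
Total = 63.3445 + 61.50 + 42 = 166.8445 ≈ $166.84.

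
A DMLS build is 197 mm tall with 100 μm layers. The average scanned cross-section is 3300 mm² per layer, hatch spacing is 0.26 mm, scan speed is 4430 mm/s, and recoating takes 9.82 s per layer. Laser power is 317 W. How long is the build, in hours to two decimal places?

Number of layers: 197 / 0.1 → 1970 (rounded up).
Hatch length per layer = 3300 / 0.26, so 12692.3 mm.
Scan time per layer: 12692.3 / 4430 → 2.8651 s.
Time per layer: 2.8651 + 9.82 → 12.6851 s.
1970 layers × 12.6851 s/layer = 24989.647 s, i.e. 6.94 hours.

6.94 hours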